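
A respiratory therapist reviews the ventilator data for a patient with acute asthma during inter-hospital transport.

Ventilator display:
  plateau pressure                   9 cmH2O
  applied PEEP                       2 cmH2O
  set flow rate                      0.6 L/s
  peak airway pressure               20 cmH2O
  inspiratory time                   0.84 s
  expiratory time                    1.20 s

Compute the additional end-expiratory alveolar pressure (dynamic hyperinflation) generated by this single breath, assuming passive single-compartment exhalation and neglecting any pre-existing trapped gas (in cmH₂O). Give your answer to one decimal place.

Vt = flow × Ti = 0.6 L/s × 0.84 s × 1000 mL/L = 504.0 mL.
R = (PIP − Pplat)/V̇ = (20 − 9) / 0.6 = 11.0/0.6 = 18.333 cmH2O·s/L.
C = Vt/(Pplat − PEEP) = 504.0 / (9 − 2) = 504.0/7.0 = 72.0 mL/cmH2O.
τ = R × C = 18.333 × 0.072 L/cmH2O = 1.32 s.
Fraction remaining = e^(−Te/τ) = e^(−1.20/1.32) = 0.4029; trapped volume = 504.0 × 0.4029 = 203.06 mL.
Additional alveolar pressure from trapping ≈ V_trapped / C = 203.06 / 72.0 = 2.82 cmH2O.

2.8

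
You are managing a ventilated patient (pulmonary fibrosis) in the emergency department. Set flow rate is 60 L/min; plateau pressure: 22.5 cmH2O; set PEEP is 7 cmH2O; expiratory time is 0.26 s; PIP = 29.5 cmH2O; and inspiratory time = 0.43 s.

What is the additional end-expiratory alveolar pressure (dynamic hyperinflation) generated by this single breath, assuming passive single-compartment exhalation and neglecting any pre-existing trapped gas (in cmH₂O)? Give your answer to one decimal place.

4.1

Flow: 60 L/min ÷ 60 = 1 L/s.
Vt = flow × Ti = 1 L/s × 0.43 s × 1000 mL/L = 430.0 mL.
R = (PIP − Pplat)/V̇ = (29.5 − 22.5) / 1 = 7.0/1 = 7.0 cmH2O·s/L.
C = Vt/(Pplat − PEEP) = 430.0 / (22.5 − 7) = 430.0/15.5 = 27.742 mL/cmH2O.
τ = R × C = 7.0 × 0.02774 L/cmH2O = 0.1942 s.
Fraction remaining = e^(−Te/τ) = e^(−0.26/0.1942) = 0.2622; trapped volume = 430.0 × 0.2622 = 112.75 mL.
Additional alveolar pressure from trapping ≈ V_trapped / C = 112.75 / 27.742 = 4.064 cmH2O.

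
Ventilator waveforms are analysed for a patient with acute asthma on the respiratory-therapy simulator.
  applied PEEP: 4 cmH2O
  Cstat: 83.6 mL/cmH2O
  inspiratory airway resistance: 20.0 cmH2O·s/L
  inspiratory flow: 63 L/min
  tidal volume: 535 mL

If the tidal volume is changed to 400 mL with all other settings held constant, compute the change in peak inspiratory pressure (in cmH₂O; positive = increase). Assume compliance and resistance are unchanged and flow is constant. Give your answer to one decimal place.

PIP = Vt/C + R·V̇ + PEEP (constant-flow equation of motion).
Only the elastic term changes: ΔPIP = ΔVt / C = (400 − 535) / 83.6 = -1.615 cmH2O.

-1.6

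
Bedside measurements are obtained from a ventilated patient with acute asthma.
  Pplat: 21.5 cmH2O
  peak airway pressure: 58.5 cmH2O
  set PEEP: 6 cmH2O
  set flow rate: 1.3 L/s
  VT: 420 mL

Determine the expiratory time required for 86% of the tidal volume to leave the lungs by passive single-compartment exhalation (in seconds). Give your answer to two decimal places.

1.52

R = (PIP − Pplat)/V̇ = (58.5 − 21.5) / 1.3 = 37.0/1.3 = 28.462 cmH2O·s/L.
C = Vt/(Pplat − PEEP) = 420.0 / (21.5 − 6) = 420.0/15.5 = 27.097 mL/cmH2O.
τ = R × C = 28.462 × 0.0271 L/cmH2O = 0.7713 s.
t = −τ·ln(1 − 0.86) = −0.7713·ln(0.14) = 1.516 s.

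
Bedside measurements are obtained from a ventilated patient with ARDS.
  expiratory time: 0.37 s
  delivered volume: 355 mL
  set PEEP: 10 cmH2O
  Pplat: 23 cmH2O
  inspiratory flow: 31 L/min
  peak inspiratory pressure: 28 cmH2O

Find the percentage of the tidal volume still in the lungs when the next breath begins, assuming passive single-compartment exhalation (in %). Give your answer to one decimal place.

Flow: 31 L/min ÷ 60 = 0.5167 L/s.
R = (PIP − Pplat)/V̇ = (28 − 23) / 0.5167 = 5.0/0.5167 = 9.677 cmH2O·s/L.
C = Vt/(Pplat − PEEP) = 355.0 / (23 − 10) = 355.0/13.0 = 27.308 mL/cmH2O.
τ = R × C = 9.677 × 0.02731 L/cmH2O = 0.2643 s.
Fraction remaining at end-expiration = e^(−Te/τ) = e^(−0.37/0.2643) = 0.2466 → 24.66%.

24.7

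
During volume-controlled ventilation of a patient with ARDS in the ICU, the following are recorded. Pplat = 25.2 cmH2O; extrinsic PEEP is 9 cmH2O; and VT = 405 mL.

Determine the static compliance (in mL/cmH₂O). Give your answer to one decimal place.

25.0

Cstat = Vt / (Pplat − PEEP) = 405 / (25.2 − 9) = 405 / 16.2 = 25.0 mL/cmH2O.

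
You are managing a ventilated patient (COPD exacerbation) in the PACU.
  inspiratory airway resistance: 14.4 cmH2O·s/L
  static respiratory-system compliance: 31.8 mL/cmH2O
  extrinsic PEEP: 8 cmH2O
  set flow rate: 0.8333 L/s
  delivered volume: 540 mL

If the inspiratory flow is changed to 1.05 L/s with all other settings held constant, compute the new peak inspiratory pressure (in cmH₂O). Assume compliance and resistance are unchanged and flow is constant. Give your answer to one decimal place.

PIP = Vt/C + R·V̇ + PEEP (constant-flow equation of motion).
Only the resistive term changes: ΔPIP = R × ΔV̇ = 14.4 × (1.05 − 0.8333) = 14.4 × 0.2167 = 3.12 cmH2O.
Original PIP = 540/31.8 + 14.4×0.8333 + 8 = 36.981 cmH2O; new PIP = 36.981 + (3.12) = 40.101 cmH2O.

40.1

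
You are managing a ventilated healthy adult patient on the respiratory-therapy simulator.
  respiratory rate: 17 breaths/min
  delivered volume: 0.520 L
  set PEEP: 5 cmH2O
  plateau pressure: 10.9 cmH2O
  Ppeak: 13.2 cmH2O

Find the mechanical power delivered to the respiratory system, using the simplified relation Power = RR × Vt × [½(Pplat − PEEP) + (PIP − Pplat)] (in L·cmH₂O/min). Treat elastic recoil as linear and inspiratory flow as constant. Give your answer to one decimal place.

Per-breath work = Vt × [½(Pplat−PEEP) + (PIP−Pplat)] = 0.520 × [0.5×5.9 + 2.3] = 0.520 × 5.25 = 2.73 L·cmH2O.
Power = 17 × 2.73 = 46.41 L·cmH2O/min.

46.4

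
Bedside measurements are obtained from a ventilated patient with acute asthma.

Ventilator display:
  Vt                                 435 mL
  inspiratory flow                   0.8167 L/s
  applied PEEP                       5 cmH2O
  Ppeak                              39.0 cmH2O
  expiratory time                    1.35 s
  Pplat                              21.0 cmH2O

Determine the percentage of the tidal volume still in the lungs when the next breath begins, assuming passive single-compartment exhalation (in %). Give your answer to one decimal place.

R = (PIP − Pplat)/V̇ = (39.0 − 21.0) / 0.8167 = 18.0/0.8167 = 22.04 cmH2O·s/L.
C = Vt/(Pplat − PEEP) = 435.0 / (21.0 − 5) = 435.0/16.0 = 27.188 mL/cmH2O.
τ = R × C = 22.04 × 0.02719 L/cmH2O = 0.5993 s.
Fraction remaining at end-expiration = e^(−Te/τ) = e^(−1.35/0.5993) = 0.1051 → 10.51%.

10.5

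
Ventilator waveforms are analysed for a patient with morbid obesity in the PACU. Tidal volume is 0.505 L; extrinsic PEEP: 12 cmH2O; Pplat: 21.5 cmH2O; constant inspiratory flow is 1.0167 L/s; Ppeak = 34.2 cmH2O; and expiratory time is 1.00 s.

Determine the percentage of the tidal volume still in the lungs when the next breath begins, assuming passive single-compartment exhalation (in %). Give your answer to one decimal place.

R = (PIP − Pplat)/V̇ = (34.2 − 21.5) / 1.0167 = 12.7/1.0167 = 12.491 cmH2O·s/L.
C = Vt/(Pplat − PEEP) = 505.0 / (21.5 − 12) = 505.0/9.5 = 53.158 mL/cmH2O.
τ = R × C = 12.491 × 0.05316 L/cmH2O = 0.664 s.
Fraction remaining at end-expiration = e^(−Te/τ) = e^(−1.00/0.664) = 0.2218 → 22.18%.

22.2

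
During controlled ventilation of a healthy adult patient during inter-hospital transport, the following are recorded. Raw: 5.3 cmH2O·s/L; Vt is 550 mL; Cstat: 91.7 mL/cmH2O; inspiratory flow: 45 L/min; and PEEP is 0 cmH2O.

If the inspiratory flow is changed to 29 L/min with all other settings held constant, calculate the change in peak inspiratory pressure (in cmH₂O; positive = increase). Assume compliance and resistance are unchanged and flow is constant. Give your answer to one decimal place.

-1.4

Flow: 45 L/min ÷ 60 = 0.75 L/s.
New flow: 29 L/min ÷ 60 = 0.4833 L/s.
PIP = Vt/C + R·V̇ + PEEP (constant-flow equation of motion).
Only the resistive term changes: ΔPIP = R × ΔV̇ = 5.3 × (0.4833 − 0.75) = 5.3 × -0.2667 = -1.414 cmH2O.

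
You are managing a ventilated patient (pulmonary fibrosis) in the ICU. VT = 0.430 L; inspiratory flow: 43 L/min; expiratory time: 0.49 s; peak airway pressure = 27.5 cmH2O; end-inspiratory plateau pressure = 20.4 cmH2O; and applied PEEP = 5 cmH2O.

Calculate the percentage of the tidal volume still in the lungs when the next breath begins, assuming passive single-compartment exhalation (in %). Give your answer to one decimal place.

Flow: 43 L/min ÷ 60 = 0.7167 L/s.
R = (PIP − Pplat)/V̇ = (27.5 − 20.4) / 0.7167 = 7.1/0.7167 = 9.907 cmH2O·s/L.
C = Vt/(Pplat − PEEP) = 430.0 / (20.4 − 5) = 430.0/15.4 = 27.922 mL/cmH2O.
τ = R × C = 9.907 × 0.02792 L/cmH2O = 0.2766 s.
Fraction remaining at end-expiration = e^(−Te/τ) = e^(−0.49/0.2766) = 0.1701 → 17.01%.

17.0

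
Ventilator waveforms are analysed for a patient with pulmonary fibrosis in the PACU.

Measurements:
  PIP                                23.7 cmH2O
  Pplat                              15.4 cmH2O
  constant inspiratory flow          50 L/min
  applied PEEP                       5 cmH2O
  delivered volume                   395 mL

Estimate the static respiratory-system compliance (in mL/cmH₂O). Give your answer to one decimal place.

38.0

Cstat = Vt / (Pplat − PEEP) = 395 / (15.4 − 5) = 395 / 10.4 = 37.981 mL/cmH2O.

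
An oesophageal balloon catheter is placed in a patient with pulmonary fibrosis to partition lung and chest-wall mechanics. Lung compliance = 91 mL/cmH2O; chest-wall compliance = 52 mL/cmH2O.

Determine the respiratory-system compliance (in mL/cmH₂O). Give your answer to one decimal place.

33.1

Lung and chest wall are elastances in series: 1/Crs = 1/CL + 1/Ccw.
1/Crs = 1/91 + 1/52 = 0.03022.
Crs = 33.091 mL/cmH2O.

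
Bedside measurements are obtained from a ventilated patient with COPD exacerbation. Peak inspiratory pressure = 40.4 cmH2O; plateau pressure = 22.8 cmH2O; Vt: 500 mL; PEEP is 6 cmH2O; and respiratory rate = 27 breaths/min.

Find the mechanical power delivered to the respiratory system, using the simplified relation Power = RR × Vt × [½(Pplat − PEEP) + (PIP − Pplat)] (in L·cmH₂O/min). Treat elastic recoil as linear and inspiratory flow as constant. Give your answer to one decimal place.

351.0

Per-breath work = Vt × [½(Pplat−PEEP) + (PIP−Pplat)] = 0.500 × [0.5×16.8 + 17.6] = 0.500 × 26.0 = 13.0 L·cmH2O.
Power = 27 × 13.0 = 351.0 L·cmH2O/min.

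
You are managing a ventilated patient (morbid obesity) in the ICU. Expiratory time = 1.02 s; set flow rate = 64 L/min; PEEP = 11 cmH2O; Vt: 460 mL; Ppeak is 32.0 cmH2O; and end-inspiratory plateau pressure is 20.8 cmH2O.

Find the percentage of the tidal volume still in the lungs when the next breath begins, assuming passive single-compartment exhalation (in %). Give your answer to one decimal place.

Flow: 64 L/min ÷ 60 = 1.0667 L/s.
R = (PIP − Pplat)/V̇ = (32.0 − 20.8) / 1.0667 = 11.2/1.0667 = 10.5 cmH2O·s/L.
C = Vt/(Pplat − PEEP) = 460.0 / (20.8 − 11) = 460.0/9.8 = 46.939 mL/cmH2O.
τ = R × C = 10.5 × 0.04694 L/cmH2O = 0.4929 s.
Fraction remaining at end-expiration = e^(−Te/τ) = e^(−1.02/0.4929) = 0.1263 → 12.63%.

12.6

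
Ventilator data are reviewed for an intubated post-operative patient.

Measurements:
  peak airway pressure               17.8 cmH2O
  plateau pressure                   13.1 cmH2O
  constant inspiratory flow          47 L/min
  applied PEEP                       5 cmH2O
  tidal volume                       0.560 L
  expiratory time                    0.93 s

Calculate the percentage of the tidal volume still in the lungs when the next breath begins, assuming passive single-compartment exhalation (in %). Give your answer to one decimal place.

10.6

Flow: 47 L/min ÷ 60 = 0.7833 L/s.
R = (PIP − Pplat)/V̇ = (17.8 − 13.1) / 0.7833 = 4.7/0.7833 = 6.0 cmH2O·s/L.
C = Vt/(Pplat − PEEP) = 560.0 / (13.1 − 5) = 560.0/8.1 = 69.136 mL/cmH2O.
τ = R × C = 6.0 × 0.06914 L/cmH2O = 0.4148 s.
Fraction remaining at end-expiration = e^(−Te/τ) = e^(−0.93/0.4148) = 0.1062 → 10.62%.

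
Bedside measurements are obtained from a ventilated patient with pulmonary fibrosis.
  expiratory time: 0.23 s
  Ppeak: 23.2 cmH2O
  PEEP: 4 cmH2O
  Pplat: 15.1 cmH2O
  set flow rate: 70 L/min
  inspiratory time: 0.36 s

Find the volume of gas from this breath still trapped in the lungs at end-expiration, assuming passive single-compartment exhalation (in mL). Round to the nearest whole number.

175

Flow: 70 L/min ÷ 60 = 1.1667 L/s.
Vt = flow × Ti = 1.1667 L/s × 0.36 s × 1000 mL/L = 420.01 mL.
R = (PIP − Pplat)/V̇ = (23.2 − 15.1) / 1.1667 = 8.1/1.1667 = 6.943 cmH2O·s/L.
C = Vt/(Pplat − PEEP) = 420.01 / (15.1 − 4) = 420.01/11.1 = 37.839 mL/cmH2O.
τ = R × C = 6.943 × 0.03784 L/cmH2O = 0.2627 s.
Fraction remaining = e^(−Te/τ) = e^(−0.23/0.2627) = 0.4166.
Trapped volume = 420.01 × 0.4166 = 174.98 mL.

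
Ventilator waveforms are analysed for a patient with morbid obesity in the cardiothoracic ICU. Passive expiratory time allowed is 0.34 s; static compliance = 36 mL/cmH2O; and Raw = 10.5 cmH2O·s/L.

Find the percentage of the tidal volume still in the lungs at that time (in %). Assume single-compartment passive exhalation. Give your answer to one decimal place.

τ = R × C = 10.5 × 36 mL/cmH2O = 10.5 × 0.036 L/cmH2O = 0.378 s.
Passive exhalation: V(t)/V₀ = e^(−t/τ) = e^(−0.34/0.378) = 0.4068.
Fraction remaining = 0.4068 → 40.68%.

40.7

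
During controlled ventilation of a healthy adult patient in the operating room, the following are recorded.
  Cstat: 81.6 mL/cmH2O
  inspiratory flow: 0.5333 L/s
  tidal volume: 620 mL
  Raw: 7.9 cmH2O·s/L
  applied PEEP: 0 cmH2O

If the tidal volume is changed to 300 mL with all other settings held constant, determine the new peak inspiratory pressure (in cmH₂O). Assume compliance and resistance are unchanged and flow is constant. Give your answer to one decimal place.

7.9

PIP = Vt/C + R·V̇ + PEEP (constant-flow equation of motion).
Only the elastic term changes: ΔPIP = ΔVt / C = (300 − 620) / 81.6 = -3.922 cmH2O.
Original PIP = 620/81.6 + 7.9×0.5333 + 0 = 11.811 cmH2O; new PIP = 11.811 + (-3.922) = 7.889 cmH2O.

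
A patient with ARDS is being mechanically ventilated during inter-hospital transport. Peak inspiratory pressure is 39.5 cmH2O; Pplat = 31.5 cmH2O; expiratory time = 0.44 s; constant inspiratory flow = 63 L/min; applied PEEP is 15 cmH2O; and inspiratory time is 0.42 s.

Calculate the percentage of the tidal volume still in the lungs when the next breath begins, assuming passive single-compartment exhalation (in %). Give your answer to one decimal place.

Flow: 63 L/min ÷ 60 = 1.05 L/s.
Vt = flow × Ti = 1.05 L/s × 0.42 s × 1000 mL/L = 441.0 mL.
R = (PIP − Pplat)/V̇ = (39.5 − 31.5) / 1.05 = 8.0/1.05 = 7.619 cmH2O·s/L.
C = Vt/(Pplat − PEEP) = 441.0 / (31.5 − 15) = 441.0/16.5 = 26.727 mL/cmH2O.
τ = R × C = 7.619 × 0.02673 L/cmH2O = 0.2037 s.
Fraction remaining at end-expiration = e^(−Te/τ) = e^(−0.44/0.2037) = 0.1153 → 11.53%.

11.5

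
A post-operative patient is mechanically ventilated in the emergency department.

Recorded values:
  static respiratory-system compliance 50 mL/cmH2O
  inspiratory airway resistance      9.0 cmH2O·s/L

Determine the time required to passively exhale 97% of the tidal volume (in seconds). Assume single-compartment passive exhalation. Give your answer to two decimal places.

τ = R × C = 9.0 × 50 mL/cmH2O = 9.0 × 0.050 L/cmH2O = 0.45 s.
Exhaled fraction f = 1 − e^(−t/τ) → t = −τ·ln(1 − f) = −0.45·ln(0.03) = 1.578 s.

1.58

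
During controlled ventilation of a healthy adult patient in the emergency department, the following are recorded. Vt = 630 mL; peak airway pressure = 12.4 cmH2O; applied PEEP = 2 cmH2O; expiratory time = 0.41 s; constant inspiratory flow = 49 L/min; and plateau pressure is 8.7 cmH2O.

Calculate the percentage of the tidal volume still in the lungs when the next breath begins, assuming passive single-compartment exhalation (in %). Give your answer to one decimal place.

38.2

Flow: 49 L/min ÷ 60 = 0.8167 L/s.
R = (PIP − Pplat)/V̇ = (12.4 − 8.7) / 0.8167 = 3.7/0.8167 = 4.53 cmH2O·s/L.
C = Vt/(Pplat − PEEP) = 630.0 / (8.7 − 2) = 630.0/6.7 = 94.03 mL/cmH2O.
τ = R × C = 4.53 × 0.09403 L/cmH2O = 0.426 s.
Fraction remaining at end-expiration = e^(−Te/τ) = e^(−0.41/0.426) = 0.382 → 38.2%.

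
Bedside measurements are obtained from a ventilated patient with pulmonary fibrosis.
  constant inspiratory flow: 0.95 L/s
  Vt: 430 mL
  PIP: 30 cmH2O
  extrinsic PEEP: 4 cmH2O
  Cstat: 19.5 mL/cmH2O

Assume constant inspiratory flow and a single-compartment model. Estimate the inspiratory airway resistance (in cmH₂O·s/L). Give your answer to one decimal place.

Equation of motion (constant flow): PIP = Vt/C + R·V̇ + PEEP.
R·V̇ = PIP − Vt/C − PEEP = 30 − 430/19.5 − 4 = 30 − 22.051 − 4 = 3.949 cmH2O.
R = 3.949 / 0.95 = 4.157 cmH2O·s/L.

4.2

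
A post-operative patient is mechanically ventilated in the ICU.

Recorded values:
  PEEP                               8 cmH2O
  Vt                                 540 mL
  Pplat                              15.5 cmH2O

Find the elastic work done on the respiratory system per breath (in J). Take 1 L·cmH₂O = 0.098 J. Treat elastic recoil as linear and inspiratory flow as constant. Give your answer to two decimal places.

0.20

Elastic work ≈ ½ × (Pplat − PEEP) × Vt = 0.5 × (15.5 − 8) × 0.540 L = 0.5 × 7.5 × 0.540 = 2.025 L·cmH2O.
× 0.098 J/(L·cmH2O) → 0.1985 J.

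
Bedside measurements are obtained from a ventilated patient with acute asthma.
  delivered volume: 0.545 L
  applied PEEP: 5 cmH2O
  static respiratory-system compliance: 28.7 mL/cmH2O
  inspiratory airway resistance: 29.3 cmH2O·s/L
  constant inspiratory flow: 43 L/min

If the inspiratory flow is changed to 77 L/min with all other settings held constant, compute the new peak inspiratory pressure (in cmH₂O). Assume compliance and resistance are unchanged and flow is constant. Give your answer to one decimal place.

Flow: 43 L/min ÷ 60 = 0.7167 L/s.
New flow: 77 L/min ÷ 60 = 1.2833 L/s.
PIP = Vt/C + R·V̇ + PEEP (constant-flow equation of motion).
Only the resistive term changes: ΔPIP = R × ΔV̇ = 29.3 × (1.2833 − 0.7167) = 29.3 × 0.5666 = 16.601 cmH2O.
Original PIP = 545/28.7 + 29.3×0.7167 + 5 = 44.989 cmH2O; new PIP = 44.989 + (16.601) = 61.59 cmH2O.

61.6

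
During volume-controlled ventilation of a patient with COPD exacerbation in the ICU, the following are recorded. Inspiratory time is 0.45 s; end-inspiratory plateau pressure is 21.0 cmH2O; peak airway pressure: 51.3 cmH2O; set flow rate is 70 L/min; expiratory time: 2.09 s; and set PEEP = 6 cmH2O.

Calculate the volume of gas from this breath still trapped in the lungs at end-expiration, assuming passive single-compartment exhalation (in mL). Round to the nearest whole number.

Flow: 70 L/min ÷ 60 = 1.1667 L/s.
Vt = flow × Ti = 1.1667 L/s × 0.45 s × 1000 mL/L = 525.02 mL.
R = (PIP − Pplat)/V̇ = (51.3 − 21.0) / 1.1667 = 30.3/1.1667 = 25.971 cmH2O·s/L.
C = Vt/(Pplat − PEEP) = 525.02 / (21.0 − 6) = 525.02/15.0 = 35.001 mL/cmH2O.
τ = R × C = 25.971 × 0.035 L/cmH2O = 0.909 s.
Fraction remaining = e^(−Te/τ) = e^(−2.09/0.909) = 0.1003.
Trapped volume = 525.02 × 0.1003 = 52.66 mL.

53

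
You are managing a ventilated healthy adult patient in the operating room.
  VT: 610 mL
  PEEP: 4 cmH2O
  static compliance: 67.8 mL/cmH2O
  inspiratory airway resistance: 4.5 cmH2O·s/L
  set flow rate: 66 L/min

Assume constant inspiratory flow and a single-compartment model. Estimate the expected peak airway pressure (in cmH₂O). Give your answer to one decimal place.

Flow: 66 L/min ÷ 60 = 1.1 L/s.
Equation of motion (constant flow): PIP = Vt/C + R·V̇ + PEEP.
PIP = 610/67.8 + 4.5×1.1 + 4 = 8.997 + 4.95 + 4 = 17.947 cmH2O.

17.9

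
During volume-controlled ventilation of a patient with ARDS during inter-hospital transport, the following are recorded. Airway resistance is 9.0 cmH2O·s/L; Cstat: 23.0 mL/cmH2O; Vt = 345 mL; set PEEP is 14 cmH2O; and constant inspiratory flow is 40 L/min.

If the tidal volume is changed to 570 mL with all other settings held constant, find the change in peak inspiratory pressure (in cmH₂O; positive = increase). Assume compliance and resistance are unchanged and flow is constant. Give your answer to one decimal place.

9.8

PIP = Vt/C + R·V̇ + PEEP (constant-flow equation of motion).
Only the elastic term changes: ΔPIP = ΔVt / C = (570 − 345) / 23.0 = 9.783 cmH2O.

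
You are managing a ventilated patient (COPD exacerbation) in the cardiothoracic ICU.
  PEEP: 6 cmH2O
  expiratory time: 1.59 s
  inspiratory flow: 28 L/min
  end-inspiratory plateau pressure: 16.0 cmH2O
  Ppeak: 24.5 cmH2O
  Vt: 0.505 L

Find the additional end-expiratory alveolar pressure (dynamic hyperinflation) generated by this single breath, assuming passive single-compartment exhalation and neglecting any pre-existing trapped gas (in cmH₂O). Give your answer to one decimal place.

Flow: 28 L/min ÷ 60 = 0.4667 L/s.
R = (PIP − Pplat)/V̇ = (24.5 − 16.0) / 0.4667 = 8.5/0.4667 = 18.213 cmH2O·s/L.
C = Vt/(Pplat − PEEP) = 505.0 / (16.0 − 6) = 505.0/10.0 = 50.5 mL/cmH2O.
τ = R × C = 18.213 × 0.0505 L/cmH2O = 0.9198 s.
Fraction remaining = e^(−Te/τ) = e^(−1.59/0.9198) = 0.1775; trapped volume = 505.0 × 0.1775 = 89.638 mL.
Additional alveolar pressure from trapping ≈ V_trapped / C = 89.638 / 50.5 = 1.775 cmH2O.

1.8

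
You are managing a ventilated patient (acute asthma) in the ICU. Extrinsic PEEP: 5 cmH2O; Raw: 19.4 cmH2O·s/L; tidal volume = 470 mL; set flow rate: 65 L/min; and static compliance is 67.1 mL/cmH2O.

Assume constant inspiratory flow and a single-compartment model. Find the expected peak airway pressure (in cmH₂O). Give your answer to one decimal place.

Flow: 65 L/min ÷ 60 = 1.0833 L/s.
Equation of motion (constant flow): PIP = Vt/C + R·V̇ + PEEP.
PIP = 470/67.1 + 19.4×1.0833 + 5 = 7.004 + 21.016 + 5 = 33.02 cmH2O.

33.0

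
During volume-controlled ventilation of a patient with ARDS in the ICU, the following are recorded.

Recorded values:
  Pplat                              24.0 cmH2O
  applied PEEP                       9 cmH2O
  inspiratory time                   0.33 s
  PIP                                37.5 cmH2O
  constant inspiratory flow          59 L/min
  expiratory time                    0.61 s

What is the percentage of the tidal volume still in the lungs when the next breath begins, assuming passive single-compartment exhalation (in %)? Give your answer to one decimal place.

Flow: 59 L/min ÷ 60 = 0.9833 L/s.
Vt = flow × Ti = 0.9833 L/s × 0.33 s × 1000 mL/L = 324.49 mL.
R = (PIP − Pplat)/V̇ = (37.5 − 24.0) / 0.9833 = 13.5/0.9833 = 13.729 cmH2O·s/L.
C = Vt/(Pplat − PEEP) = 324.49 / (24.0 − 9) = 324.49/15.0 = 21.633 mL/cmH2O.
τ = R × C = 13.729 × 0.02163 L/cmH2O = 0.297 s.
Fraction remaining at end-expiration = e^(−Te/τ) = e^(−0.61/0.297) = 0.1282 → 12.82%.

12.8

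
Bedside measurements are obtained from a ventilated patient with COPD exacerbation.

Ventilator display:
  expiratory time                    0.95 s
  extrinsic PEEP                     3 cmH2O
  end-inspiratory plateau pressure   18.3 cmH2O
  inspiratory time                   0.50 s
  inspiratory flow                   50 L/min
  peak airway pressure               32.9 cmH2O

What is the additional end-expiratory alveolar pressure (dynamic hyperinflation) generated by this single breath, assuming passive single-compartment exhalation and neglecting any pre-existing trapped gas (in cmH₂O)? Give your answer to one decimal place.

Flow: 50 L/min ÷ 60 = 0.8333 L/s.
Vt = flow × Ti = 0.8333 L/s × 0.50 s × 1000 mL/L = 416.65 mL.
R = (PIP − Pplat)/V̇ = (32.9 − 18.3) / 0.8333 = 14.6/0.8333 = 17.521 cmH2O·s/L.
C = Vt/(Pplat − PEEP) = 416.65 / (18.3 − 3) = 416.65/15.3 = 27.232 mL/cmH2O.
τ = R × C = 17.521 × 0.02723 L/cmH2O = 0.4771 s.
Fraction remaining = e^(−Te/τ) = e^(−0.95/0.4771) = 0.1365; trapped volume = 416.65 × 0.1365 = 56.873 mL.
Additional alveolar pressure from trapping ≈ V_trapped / C = 56.873 / 27.232 = 2.088 cmH2O.

2.1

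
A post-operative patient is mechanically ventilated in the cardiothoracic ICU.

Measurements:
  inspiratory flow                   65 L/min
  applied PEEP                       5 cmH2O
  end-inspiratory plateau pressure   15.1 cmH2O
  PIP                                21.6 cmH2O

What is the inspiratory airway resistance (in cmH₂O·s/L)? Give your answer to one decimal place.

Flow: 65 L/min ÷ 60 = 1.0833 L/s.
Raw = (PIP − Pplat) / flow = (21.6 − 15.1) / 1.0833 = 6.5 / 1.0833 = 6.0 cmH2O·s/L.

6.0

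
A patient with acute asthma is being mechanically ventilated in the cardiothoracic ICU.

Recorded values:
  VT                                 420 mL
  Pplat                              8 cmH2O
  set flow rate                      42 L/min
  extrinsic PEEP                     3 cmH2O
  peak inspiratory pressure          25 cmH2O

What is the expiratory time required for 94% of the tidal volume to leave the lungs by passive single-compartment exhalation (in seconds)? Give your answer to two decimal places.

5.74

Flow: 42 L/min ÷ 60 = 0.7 L/s.
R = (PIP − Pplat)/V̇ = (25 − 8) / 0.7 = 17.0/0.7 = 24.286 cmH2O·s/L.
C = Vt/(Pplat − PEEP) = 420.0 / (8 − 3) = 420.0/5.0 = 84.0 mL/cmH2O.
τ = R × C = 24.286 × 0.084 L/cmH2O = 2.04 s.
t = −τ·ln(1 − 0.94) = −2.04·ln(0.06) = 5.739 s.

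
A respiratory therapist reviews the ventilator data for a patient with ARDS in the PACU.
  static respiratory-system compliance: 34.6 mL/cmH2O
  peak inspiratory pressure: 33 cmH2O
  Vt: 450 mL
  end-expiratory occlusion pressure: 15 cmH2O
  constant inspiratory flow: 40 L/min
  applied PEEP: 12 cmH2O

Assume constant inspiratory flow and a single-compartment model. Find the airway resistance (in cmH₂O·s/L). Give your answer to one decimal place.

7.5

Flow: 40 L/min ÷ 60 = 0.6667 L/s.
Total PEEP = 15 cmH2O (set 12 + intrinsic 3); this is the baseline alveolar pressure.
Equation of motion (constant flow): PIP = Vt/C + R·V̇ + PEEP.
R·V̇ = PIP − Vt/C − PEEP = 33 − 450/34.6 − 15 = 33 − 13.006 − 15 = 4.994 cmH2O.
R = 4.994 / 0.6667 = 7.491 cmH2O·s/L.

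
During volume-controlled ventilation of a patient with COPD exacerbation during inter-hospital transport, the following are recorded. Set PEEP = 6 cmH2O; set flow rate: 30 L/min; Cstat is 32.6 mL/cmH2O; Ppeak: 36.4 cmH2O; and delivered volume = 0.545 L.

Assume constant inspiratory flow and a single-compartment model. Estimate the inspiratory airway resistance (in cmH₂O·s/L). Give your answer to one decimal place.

Flow: 30 L/min ÷ 60 = 0.5 L/s.
Equation of motion (constant flow): PIP = Vt/C + R·V̇ + PEEP.
R·V̇ = PIP − Vt/C − PEEP = 36.4 − 545/32.6 − 6 = 36.4 − 16.718 − 6 = 13.682 cmH2O.
R = 13.682 / 0.5 = 27.364 cmH2O·s/L.

27.4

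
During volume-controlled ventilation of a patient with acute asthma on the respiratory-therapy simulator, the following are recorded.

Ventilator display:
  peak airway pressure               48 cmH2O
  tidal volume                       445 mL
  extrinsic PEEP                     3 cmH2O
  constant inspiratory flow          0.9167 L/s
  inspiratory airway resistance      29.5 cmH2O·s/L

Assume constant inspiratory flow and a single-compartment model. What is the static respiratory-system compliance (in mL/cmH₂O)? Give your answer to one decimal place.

Equation of motion (constant flow): PIP = Vt/C + R·V̇ + PEEP.
Vt/C = PIP − R·V̇ − PEEP = 48 − 29.5×0.9167 − 3 = 48 − 27.043 − 3 = 17.957 cmH2O.
C = Vt / 17.957 = 445 / 17.957 = 24.781 mL/cmH2O.

24.8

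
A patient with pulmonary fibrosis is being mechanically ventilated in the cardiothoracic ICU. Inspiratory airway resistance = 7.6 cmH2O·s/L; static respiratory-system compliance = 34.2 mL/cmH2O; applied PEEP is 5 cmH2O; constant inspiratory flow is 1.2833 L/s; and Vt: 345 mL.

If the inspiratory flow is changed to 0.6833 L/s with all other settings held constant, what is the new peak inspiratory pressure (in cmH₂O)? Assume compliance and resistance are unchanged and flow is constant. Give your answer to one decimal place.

20.3

PIP = Vt/C + R·V̇ + PEEP (constant-flow equation of motion).
Only the resistive term changes: ΔPIP = R × ΔV̇ = 7.6 × (0.6833 − 1.2833) = 7.6 × -0.6 = -4.56 cmH2O.
Original PIP = 345/34.2 + 7.6×1.2833 + 5 = 24.841 cmH2O; new PIP = 24.841 + (-4.56) = 20.281 cmH2O.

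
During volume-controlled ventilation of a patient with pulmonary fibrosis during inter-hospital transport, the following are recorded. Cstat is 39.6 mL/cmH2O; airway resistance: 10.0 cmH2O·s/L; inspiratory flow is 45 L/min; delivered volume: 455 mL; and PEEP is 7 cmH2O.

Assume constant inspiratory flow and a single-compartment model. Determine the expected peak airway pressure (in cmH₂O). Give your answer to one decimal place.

26.0

Flow: 45 L/min ÷ 60 = 0.75 L/s.
Equation of motion (constant flow): PIP = Vt/C + R·V̇ + PEEP.
PIP = 455/39.6 + 10.0×0.75 + 7 = 11.49 + 7.5 + 7 = 25.99 cmH2O.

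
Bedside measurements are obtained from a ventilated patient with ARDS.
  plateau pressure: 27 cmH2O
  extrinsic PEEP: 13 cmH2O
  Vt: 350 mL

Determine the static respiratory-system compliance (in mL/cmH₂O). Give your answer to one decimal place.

25.0

Cstat = Vt / (Pplat − PEEP) = 350 / (27 − 13) = 350 / 14.0 = 25.0 mL/cmH2O.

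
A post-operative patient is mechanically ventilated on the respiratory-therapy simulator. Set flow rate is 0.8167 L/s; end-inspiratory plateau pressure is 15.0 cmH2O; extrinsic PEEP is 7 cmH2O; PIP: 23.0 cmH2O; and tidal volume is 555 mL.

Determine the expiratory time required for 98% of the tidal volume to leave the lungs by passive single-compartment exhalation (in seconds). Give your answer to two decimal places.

2.66

R = (PIP − Pplat)/V̇ = (23.0 − 15.0) / 0.8167 = 8.0/0.8167 = 9.796 cmH2O·s/L.
C = Vt/(Pplat − PEEP) = 555.0 / (15.0 − 7) = 555.0/8.0 = 69.375 mL/cmH2O.
τ = R × C = 9.796 × 0.06938 L/cmH2O = 0.6796 s.
t = −τ·ln(1 − 0.98) = −0.6796·ln(0.02) = 2.659 s.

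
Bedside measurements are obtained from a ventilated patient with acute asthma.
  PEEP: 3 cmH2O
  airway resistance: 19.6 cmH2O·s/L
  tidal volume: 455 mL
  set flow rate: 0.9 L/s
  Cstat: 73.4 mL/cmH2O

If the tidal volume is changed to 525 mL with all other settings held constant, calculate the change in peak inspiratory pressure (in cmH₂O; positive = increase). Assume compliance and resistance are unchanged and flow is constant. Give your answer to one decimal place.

PIP = Vt/C + R·V̇ + PEEP (constant-flow equation of motion).
Only the elastic term changes: ΔPIP = ΔVt / C = (525 − 455) / 73.4 = 0.9537 cmH2O.

1.0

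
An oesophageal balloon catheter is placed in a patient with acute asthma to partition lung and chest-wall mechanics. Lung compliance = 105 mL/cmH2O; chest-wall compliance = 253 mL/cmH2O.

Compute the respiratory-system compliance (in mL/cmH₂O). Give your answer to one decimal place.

Lung and chest wall are elastances in series: 1/Crs = 1/CL + 1/Ccw.
1/Crs = 1/105 + 1/253 = 0.01348.
Crs = 74.184 mL/cmH2O.

74.2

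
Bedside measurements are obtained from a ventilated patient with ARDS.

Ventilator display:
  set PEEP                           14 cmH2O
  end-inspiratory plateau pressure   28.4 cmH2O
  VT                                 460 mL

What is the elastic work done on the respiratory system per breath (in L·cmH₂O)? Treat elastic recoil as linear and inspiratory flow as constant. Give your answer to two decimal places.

3.31

Elastic work ≈ ½ × (Pplat − PEEP) × Vt = 0.5 × (28.4 − 14) × 0.460 L = 0.5 × 14.4 × 0.460 = 3.312 L·cmH2O.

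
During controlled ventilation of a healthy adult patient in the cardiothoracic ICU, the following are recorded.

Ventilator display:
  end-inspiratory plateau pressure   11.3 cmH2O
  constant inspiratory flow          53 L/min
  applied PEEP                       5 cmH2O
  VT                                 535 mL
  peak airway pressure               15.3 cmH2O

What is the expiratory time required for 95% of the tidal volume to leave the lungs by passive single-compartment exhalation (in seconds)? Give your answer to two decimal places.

1.15

Flow: 53 L/min ÷ 60 = 0.8833 L/s.
R = (PIP − Pplat)/V̇ = (15.3 − 11.3) / 0.8833 = 4.0/0.8833 = 4.528 cmH2O·s/L.
C = Vt/(Pplat − PEEP) = 535.0 / (11.3 − 5) = 535.0/6.3 = 84.921 mL/cmH2O.
τ = R × C = 4.528 × 0.08492 L/cmH2O = 0.3845 s.
t = −τ·ln(1 − 0.95) = −0.3845·ln(0.05) = 1.152 s.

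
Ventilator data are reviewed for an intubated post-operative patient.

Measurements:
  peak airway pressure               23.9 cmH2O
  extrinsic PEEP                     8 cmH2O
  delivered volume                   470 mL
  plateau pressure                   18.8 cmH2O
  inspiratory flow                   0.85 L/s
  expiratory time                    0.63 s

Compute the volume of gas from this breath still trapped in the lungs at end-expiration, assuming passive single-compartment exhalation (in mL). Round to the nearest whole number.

42

R = (PIP − Pplat)/V̇ = (23.9 − 18.8) / 0.85 = 5.1/0.85 = 6.0 cmH2O·s/L.
C = Vt/(Pplat − PEEP) = 470.0 / (18.8 − 8) = 470.0/10.8 = 43.519 mL/cmH2O.
τ = R × C = 6.0 × 0.04352 L/cmH2O = 0.2611 s.
Fraction remaining = e^(−Te/τ) = e^(−0.63/0.2611) = 0.08956.
Trapped volume = 470.0 × 0.08956 = 42.093 mL.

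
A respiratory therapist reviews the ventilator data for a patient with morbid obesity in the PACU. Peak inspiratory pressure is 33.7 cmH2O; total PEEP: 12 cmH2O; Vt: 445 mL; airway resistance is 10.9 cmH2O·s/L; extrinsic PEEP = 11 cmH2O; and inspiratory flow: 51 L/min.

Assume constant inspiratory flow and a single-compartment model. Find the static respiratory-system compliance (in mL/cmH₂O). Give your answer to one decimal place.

Flow: 51 L/min ÷ 60 = 0.85 L/s.
Total PEEP = 12 cmH2O (set 11 + intrinsic 1); this is the baseline alveolar pressure.
Equation of motion (constant flow): PIP = Vt/C + R·V̇ + PEEP.
Vt/C = PIP − R·V̇ − PEEP = 33.7 − 10.9×0.85 − 12 = 33.7 − 9.265 − 12 = 12.435 cmH2O.
C = Vt / 12.435 = 445 / 12.435 = 35.786 mL/cmH2O.

35.8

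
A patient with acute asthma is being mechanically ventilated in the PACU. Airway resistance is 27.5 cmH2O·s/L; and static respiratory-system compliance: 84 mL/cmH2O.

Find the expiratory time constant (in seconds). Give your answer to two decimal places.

2.31

τ = R × C = 27.5 × 84 mL/cmH2O = 27.5 × 0.084 L/cmH2O = 2.31 s.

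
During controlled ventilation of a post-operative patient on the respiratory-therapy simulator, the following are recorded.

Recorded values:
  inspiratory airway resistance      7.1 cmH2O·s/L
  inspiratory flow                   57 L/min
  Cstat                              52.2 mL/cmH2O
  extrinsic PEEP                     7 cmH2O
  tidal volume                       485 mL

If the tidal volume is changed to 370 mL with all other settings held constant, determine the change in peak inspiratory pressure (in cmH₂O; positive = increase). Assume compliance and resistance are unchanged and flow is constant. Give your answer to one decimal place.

PIP = Vt/C + R·V̇ + PEEP (constant-flow equation of motion).
Only the elastic term changes: ΔPIP = ΔVt / C = (370 − 485) / 52.2 = -2.203 cmH2O.

-2.2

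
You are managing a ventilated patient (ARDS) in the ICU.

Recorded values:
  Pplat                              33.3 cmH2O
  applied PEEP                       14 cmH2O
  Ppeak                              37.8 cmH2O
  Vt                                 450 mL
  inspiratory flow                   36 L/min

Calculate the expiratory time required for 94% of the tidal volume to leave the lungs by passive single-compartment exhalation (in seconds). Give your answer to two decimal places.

Flow: 36 L/min ÷ 60 = 0.6 L/s.
R = (PIP − Pplat)/V̇ = (37.8 − 33.3) / 0.6 = 4.5/0.6 = 7.5 cmH2O·s/L.
C = Vt/(Pplat − PEEP) = 450.0 / (33.3 − 14) = 450.0/19.3 = 23.316 mL/cmH2O.
τ = R × C = 7.5 × 0.02332 L/cmH2O = 0.1749 s.
t = −τ·ln(1 − 0.94) = −0.1749·ln(0.06) = 0.4921 s.

0.49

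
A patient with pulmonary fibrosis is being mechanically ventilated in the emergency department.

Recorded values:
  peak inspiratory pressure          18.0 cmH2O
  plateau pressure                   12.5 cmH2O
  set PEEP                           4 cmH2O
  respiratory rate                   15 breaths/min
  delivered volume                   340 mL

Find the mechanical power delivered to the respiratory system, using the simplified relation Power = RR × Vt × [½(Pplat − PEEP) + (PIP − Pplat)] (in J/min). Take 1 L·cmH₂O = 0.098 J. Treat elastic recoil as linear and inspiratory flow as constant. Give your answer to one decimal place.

4.9

Per-breath work = Vt × [½(Pplat−PEEP) + (PIP−Pplat)] = 0.340 × [0.5×8.5 + 5.5] = 0.340 × 9.75 = 3.315 L·cmH2O.
Power = 15 × 3.315 = 49.725 L·cmH2O/min.
× 0.098 J/(L·cmH2O) → 4.873 J/min.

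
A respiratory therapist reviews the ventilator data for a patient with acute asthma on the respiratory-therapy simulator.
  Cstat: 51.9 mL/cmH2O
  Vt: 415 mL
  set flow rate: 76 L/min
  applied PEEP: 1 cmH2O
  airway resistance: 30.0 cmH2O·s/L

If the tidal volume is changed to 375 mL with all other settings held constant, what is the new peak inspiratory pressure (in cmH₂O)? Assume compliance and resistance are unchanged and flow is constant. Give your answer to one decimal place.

46.2

Flow: 76 L/min ÷ 60 = 1.2667 L/s.
PIP = Vt/C + R·V̇ + PEEP (constant-flow equation of motion).
Only the elastic term changes: ΔPIP = ΔVt / C = (375 − 415) / 51.9 = -0.7707 cmH2O.
Original PIP = 415/51.9 + 30.0×1.2667 + 1 = 46.997 cmH2O; new PIP = 46.997 + (-0.7707) = 46.226 cmH2O.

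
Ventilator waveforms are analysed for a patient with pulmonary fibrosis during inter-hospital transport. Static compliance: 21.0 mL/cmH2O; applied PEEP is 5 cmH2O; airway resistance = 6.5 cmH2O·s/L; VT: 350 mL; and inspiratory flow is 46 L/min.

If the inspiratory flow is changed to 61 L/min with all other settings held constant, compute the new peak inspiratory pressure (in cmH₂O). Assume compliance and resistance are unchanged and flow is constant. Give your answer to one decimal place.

28.3

Flow: 46 L/min ÷ 60 = 0.7667 L/s.
New flow: 61 L/min ÷ 60 = 1.0167 L/s.
PIP = Vt/C + R·V̇ + PEEP (constant-flow equation of motion).
Only the resistive term changes: ΔPIP = R × ΔV̇ = 6.5 × (1.0167 − 0.7667) = 6.5 × 0.25 = 1.625 cmH2O.
Original PIP = 350/21.0 + 6.5×0.7667 + 5 = 26.65 cmH2O; new PIP = 26.65 + (1.625) = 28.275 cmH2O.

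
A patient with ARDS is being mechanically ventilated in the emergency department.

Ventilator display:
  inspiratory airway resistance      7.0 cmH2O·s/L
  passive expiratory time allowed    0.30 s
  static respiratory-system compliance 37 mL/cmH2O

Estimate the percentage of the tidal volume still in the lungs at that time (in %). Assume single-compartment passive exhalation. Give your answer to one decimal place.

31.4

τ = R × C = 7.0 × 37 mL/cmH2O = 7.0 × 0.037 L/cmH2O = 0.259 s.
Passive exhalation: V(t)/V₀ = e^(−t/τ) = e^(−0.30/0.259) = 0.314.
Fraction remaining = 0.314 → 31.4%.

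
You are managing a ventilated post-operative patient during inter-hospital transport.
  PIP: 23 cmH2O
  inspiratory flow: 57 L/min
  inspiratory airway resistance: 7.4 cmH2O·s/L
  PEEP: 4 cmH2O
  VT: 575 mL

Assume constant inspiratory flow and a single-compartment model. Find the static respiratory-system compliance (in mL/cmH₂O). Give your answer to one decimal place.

48.0

Flow: 57 L/min ÷ 60 = 0.95 L/s.
Equation of motion (constant flow): PIP = Vt/C + R·V̇ + PEEP.
Vt/C = PIP − R·V̇ − PEEP = 23 − 7.4×0.95 − 4 = 23 − 7.03 − 4 = 11.97 cmH2O.
C = Vt / 11.97 = 575 / 11.97 = 48.037 mL/cmH2O.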